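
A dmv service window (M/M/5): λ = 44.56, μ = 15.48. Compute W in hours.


a = 2.8786; ρ = 0.5757; P₀ = 0.053363
Lq = P₀·a^c·ρ/(c!(1−ρ)²) = 0.28107
Wq = Lq/λ = 0.28107/44.56 = 0.006308 hr
W = Wq + 1/μ = 0.006308 + 0.06460 = 0.07091 hr

Final: 0.07091 hr


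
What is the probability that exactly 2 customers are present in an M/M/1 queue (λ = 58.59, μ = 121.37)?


ρ = 58.59/121.37 = 0.4827
P_n = (1−ρ)·ρ^n = (1 − 0.4827)·0.4827^2 = 0.5173·0.233037 = 0.120541

Final: 0.120541


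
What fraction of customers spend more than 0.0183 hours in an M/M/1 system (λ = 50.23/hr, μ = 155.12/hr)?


W ~ Exponential(μ−λ) for M/M/1.
μ − λ = 155.12 − 50.23 = 104.8900
P(W > t) = e^{−(μ−λ)t} = e^{−1.9195} = 0.146682

Final: 0.146682


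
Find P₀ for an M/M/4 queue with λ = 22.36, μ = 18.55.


a = λ/μ = 22.36/18.55 = 1.2054; ρ = a/c = 0.3013
Σ_{k=0}^{3} a^k/k! (terms k=0..3) = 1.00000 + 1.20539 + 0.72648 + 0.29190 = 3.22377
Tail: a^4/(4!(1−ρ)) = 2.11111/(24·0.6987) = 0.12590
P₀ = 1/(3.22377 + 0.12590) = 1/3.34968 = 0.298536

Final: 0.298536


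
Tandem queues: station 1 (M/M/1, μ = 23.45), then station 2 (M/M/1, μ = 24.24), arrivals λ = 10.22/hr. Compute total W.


Each node sees arrival rate λ = 10.22/hr (tandem ⇒ throughput preserved).
W₁ = 1/(μ₁−λ) = 1/(23.45−10.22) = 0.07559 hr
W₂ = 1/(μ₂−λ) = 1/(24.24−10.22) = 0.07133 hr
W_total = W₁ + W₂ = 0.07559 + 0.07133 = 0.14691 hr

Final: 0.14691 hr


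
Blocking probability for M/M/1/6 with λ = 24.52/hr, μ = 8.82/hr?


ρ = λ/μ = 24.52/8.82 = 2.7800
P_K = (1−ρ)ρ^K/(1−ρ^(K+1)) = (-1.7800·461.648346)/(1 − 1283.403339)
= -821.754993/-1282.403339 = 0.640793

Final: 0.640793


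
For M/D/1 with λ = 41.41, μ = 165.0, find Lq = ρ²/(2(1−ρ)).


ρ = 41.41/165.0 = 0.2510
M/D/1: Lq = ρ²/(2(1−ρ)) = 0.06299/(2·0.7490) = 0.04204

Final: 0.04204


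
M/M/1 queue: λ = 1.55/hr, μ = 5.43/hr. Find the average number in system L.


ρ = λ/μ = 1.55/5.43 = 0.2855
L = ρ/(1−ρ) = 0.2855/(1 − 0.2855) = 0.2855/0.7145 = 0.3995

Final: 0.3995


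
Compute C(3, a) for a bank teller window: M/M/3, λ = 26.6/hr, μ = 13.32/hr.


a = λ/μ = 1.9970; ρ = a/3 = 0.6657
P₀ = 0.111594 (from M/M/c formula)
C(c,a) = [a^c/(c!(1−ρ))]·P₀ = [7.96402/(6·0.3343)]·0.111594
= 3.97009·0.111594 = 0.443037

Final: 0.443037


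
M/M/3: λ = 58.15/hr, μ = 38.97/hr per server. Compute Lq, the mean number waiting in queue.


a = λ/μ = 1.4922; ρ = a/3 = 0.4974
P₀ = 0.212441
Lq = P₀·a^c·ρ / (c!·(1−ρ)²) = 0.212441·3.32245·0.4974/(6·0.25262)
= 0.23162

Final: 0.23162


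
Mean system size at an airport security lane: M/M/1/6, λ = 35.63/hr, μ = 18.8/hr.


ρ = 35.63/18.8 = 1.8952
L = ρ[1 − (K+1)ρ^K + Kρ^(K+1)] / [(1−ρ)(1−ρ^(K+1))]
Numerator: 1.8952·(1 − 7·46.339126 + 6·87.822503) = 385.791666
Denominator: (-0.8952)·(-86.822503) = 77.724613
L = 385.791666/77.724613 = 4.9636

Final: 4.9636


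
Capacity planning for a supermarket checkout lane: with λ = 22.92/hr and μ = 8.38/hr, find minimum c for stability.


Stability requires cμ > λ ⇔ c > λ/μ.
λ/μ = 22.92/8.38 = 2.7351
Minimum integer c = ⌊2.7351⌋ + 1 = 3
Check: 3·8.38 = 25.14 > 22.92, while 2·8.38 = 16.76 ≤ 22.92

Final: 3 servers


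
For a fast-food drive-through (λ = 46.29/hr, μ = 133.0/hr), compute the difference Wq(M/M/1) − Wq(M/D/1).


ρ = 46.29/133.0 = 0.3480
Wq(M/M/1) = ρ/(μ−λ) = 0.3480/86.71 = 0.004014 hr
Wq(M/D/1) = ρ/(2(μ−λ)) = 0.002007 hr
Savings = 0.004014 − 0.002007 = 0.002007 hr

Final: 0.002007 hr


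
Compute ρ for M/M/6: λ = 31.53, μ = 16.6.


ρ = λ/(cμ) = 31.53/(6·16.6) = 31.53/99.60 = 0.3166

Final: 0.3166


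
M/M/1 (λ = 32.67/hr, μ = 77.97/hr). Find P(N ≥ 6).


ρ = 32.67/77.97 = 0.4190
P(N ≥ n) = ρ^n = 0.4190^6 = 0.005412

Final: 0.005412


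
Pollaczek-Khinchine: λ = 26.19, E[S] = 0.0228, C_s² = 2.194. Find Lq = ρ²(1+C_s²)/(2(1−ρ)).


ρ = λ·E[S] = 26.19·0.0228 = 0.5971
Lq = ρ²(1+C_s²)/(2(1−ρ)) = 0.3566·(1+2.194)/(2·0.4029)
= 0.3566·3.1940/0.8057 = 1.41346

Final: 1.41346


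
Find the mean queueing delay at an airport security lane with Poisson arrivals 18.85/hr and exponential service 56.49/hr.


ρ = 18.85/56.49 = 0.3337
Wq = ρ/(μ−λ) = 0.3337/(56.49 − 18.85) = 0.3337/37.64 = 0.008865 hr

Final: 0.008865 hr


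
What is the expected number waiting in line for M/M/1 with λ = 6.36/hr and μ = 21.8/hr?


ρ = 6.36/21.8 = 0.2917
Lq = ρ²/(1−ρ) = 0.08511/0.7083 = 0.1202

Final: 0.1202


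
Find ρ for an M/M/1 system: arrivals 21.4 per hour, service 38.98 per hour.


ρ = λ/μ = 21.4/38.98 = 0.5490

Final: 0.5490


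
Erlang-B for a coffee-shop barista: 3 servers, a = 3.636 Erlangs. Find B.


B(c,a) = (a^c/c!) / Σ_{k=0}^{c} a^k/k!
a^3/3! = 8.011621
Σ terms (k=0..3): 1.00000 + 3.63600 + 6.61025 + 8.01162 = 19.257869
B = 8.011621/19.257869 = 0.416018

Final: 0.416018


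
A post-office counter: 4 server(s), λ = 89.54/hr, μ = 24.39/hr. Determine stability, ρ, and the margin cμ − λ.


Total capacity cμ = 4·24.39 = 97.56/hr
ρ = λ/(cμ) = 89.54/97.56 = 0.9178
Stable ⇔ ρ < 1: YES
Spare capacity = cμ − λ = 97.56 − 89.54 = 8.02/hr

Final: ρ = 0.9178; stable; margin = 8.02/hr


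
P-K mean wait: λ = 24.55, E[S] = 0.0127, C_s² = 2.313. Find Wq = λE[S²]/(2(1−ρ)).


ρ = λ·E[S] = 24.55·0.0127 = 0.3118
E[S²] = E[S]²(1+C_s²) = 0.0127²·(1+2.313) = 0.0005344
Wq = λ·E[S²]/(2(1−ρ)) = 24.55·0.0005344/(2·0.6882) = 0.009531 hr

Final: 0.009531 hr


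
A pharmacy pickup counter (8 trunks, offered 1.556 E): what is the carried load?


B(8,1.556) = 0.0001798 (Erlang-B)
Carried load = a(1 − B) = 1.556·(1 − 0.0001798) = 1.556·0.999820 = 1.5557 E

Final: 1.5557 Erlangs


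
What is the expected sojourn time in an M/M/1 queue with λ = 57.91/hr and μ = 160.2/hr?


W = 1/(μ−λ) = 1/(160.2 − 57.91) = 1/102.29 = 0.009776 hr

Final: 0.009776 hr


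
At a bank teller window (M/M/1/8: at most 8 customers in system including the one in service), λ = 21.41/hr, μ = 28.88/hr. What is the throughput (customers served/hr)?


ρ = 0.7413; P_K = (1−ρ)ρ^8/(1−ρ^9) = 0.025310
λ_eff = λ(1 − P_K) = 21.41·(1 − 0.025310) = 21.41·0.974690 = 20.8681 /hr

Final: 20.8681 /hr


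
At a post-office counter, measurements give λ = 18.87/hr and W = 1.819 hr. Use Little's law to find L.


L = λW = 18.87·1.819 = 34.3245

Final: 34.3245


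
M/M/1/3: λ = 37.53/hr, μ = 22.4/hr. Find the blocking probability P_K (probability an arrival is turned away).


ρ = λ/μ = 37.53/22.4 = 1.6754
P_K = (1−ρ)ρ^K/(1−ρ^(K+1)) = (-0.6754·4.703180)/(1 − 7.879927)
= -3.176746/-6.879927 = 0.461741

Final: 0.461741


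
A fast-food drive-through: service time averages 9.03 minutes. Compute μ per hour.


μ = 1/(service time) in consistent units.
1 hour = 60 min, so μ = 60/9.03 = 6.6445 per hour

Final: 6.6445 /hr


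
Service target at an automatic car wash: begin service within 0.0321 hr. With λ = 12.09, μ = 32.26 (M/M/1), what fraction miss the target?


ρ = 12.09/32.26 = 0.3748
P(Wq > t) = ρ·e^{−(μ−λ)t} = 0.3748·e^{−0.6475}
= 0.3748·0.523375 = 0.196144

Final: 0.196144


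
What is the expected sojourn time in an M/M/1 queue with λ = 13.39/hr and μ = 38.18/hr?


W = 1/(μ−λ) = 1/(38.18 − 13.39) = 1/24.79 = 0.04034 hr

Final: 0.04034 hr


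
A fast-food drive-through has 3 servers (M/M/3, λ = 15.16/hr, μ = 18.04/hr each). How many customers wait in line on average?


a = λ/μ = 0.8404; ρ = a/3 = 0.2801
P₀ = 0.429028
Lq = P₀·a^c·ρ / (c!·(1−ρ)²) = 0.429028·0.59346·0.2801/(6·0.51823)
= 0.02294

Final: 0.02294


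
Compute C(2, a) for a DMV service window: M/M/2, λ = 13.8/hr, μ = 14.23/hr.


a = λ/μ = 0.9698; ρ = a/2 = 0.4849
P₀ = 0.346900 (from M/M/c formula)
C(c,a) = [a^c/(c!(1−ρ))]·P₀ = [0.94048/(2·0.5151)]·0.346900
= 0.91289·0.346900 = 0.316682

Final: 0.316682


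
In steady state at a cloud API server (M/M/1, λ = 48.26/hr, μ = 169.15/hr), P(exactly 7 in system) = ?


ρ = 48.26/169.15 = 0.2853
P_n = (1−ρ)·ρ^n = (1 − 0.2853)·0.2853^7 = 0.7147·0.0001539 = 0.0001100

Final: 0.0001100


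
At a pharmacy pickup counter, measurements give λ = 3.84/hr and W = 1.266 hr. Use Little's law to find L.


L = λW = 3.84·1.266 = 4.8614

Final: 4.8614


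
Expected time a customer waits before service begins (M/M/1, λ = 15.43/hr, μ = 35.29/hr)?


ρ = 15.43/35.29 = 0.4372
Wq = ρ/(μ−λ) = 0.4372/(35.29 − 15.43) = 0.4372/19.86 = 0.02202 hr

Final: 0.02202 hr


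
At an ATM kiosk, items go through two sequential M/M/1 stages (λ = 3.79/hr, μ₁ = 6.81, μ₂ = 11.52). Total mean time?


Each node sees arrival rate λ = 3.79/hr (tandem ⇒ throughput preserved).
W₁ = 1/(μ₁−λ) = 1/(6.81−3.79) = 0.33113 hr
W₂ = 1/(μ₂−λ) = 1/(11.52−3.79) = 0.12937 hr
W_total = W₁ + W₂ = 0.33113 + 0.12937 = 0.46049 hr

Final: 0.46049 hr


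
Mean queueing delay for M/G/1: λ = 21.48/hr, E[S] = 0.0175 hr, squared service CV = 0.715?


ρ = λ·E[S] = 21.48·0.0175 = 0.3759
E[S²] = E[S]²(1+C_s²) = 0.0175²·(1+0.715) = 0.0005252
Wq = λ·E[S²]/(2(1−ρ)) = 21.48·0.0005252/(2·0.6241) = 0.009038 hr

Final: 0.009038 hr


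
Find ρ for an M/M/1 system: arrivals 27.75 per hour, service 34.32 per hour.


ρ = λ/μ = 27.75/34.32 = 0.8086

Final: 0.8086


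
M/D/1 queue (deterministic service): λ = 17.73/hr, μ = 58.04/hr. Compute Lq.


ρ = 17.73/58.04 = 0.3055
M/D/1: Lq = ρ²/(2(1−ρ)) = 0.09332/(2·0.6945) = 0.06718

Final: 0.06718


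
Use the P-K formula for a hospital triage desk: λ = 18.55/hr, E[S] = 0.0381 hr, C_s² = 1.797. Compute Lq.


ρ = λ·E[S] = 18.55·0.0381 = 0.7068
Lq = ρ²(1+C_s²)/(2(1−ρ)) = 0.4995·(1+1.797)/(2·0.2932)
= 0.4995·2.7970/0.5865 = 2.38215

Final: 2.38215


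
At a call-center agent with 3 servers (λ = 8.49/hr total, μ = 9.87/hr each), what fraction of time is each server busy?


ρ = λ/(cμ) = 8.49/(3·9.87) = 8.49/29.61 = 0.2867

Final: 0.2867


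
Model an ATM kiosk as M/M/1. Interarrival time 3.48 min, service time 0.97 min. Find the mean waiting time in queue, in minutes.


λ = 60/3.48 = 17.2414 /hr
μ = 60/0.97 = 61.8557 /hr
ρ = λ/μ = 17.2414/61.8557 = 0.2787
Wq = ρ/(μ−λ) = 0.2787/(61.8557−17.2414) = 0.006248 hr
In minutes: 0.006248·60 = 0.3749 min

Final: 0.3749 min


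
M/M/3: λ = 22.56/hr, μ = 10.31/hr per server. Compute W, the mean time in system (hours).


a = 2.1882; ρ = 0.7294; P₀ = 0.083091
Lq = P₀·a^c·ρ/(c!(1−ρ)²) = 1.44515
Wq = Lq/λ = 1.44515/22.56 = 0.06406 hr
W = Wq + 1/μ = 0.06406 + 0.09699 = 0.16105 hr

Final: 0.16105 hr


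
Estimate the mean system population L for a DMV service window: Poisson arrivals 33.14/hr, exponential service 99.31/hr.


ρ = λ/μ = 33.14/99.31 = 0.3337
L = ρ/(1−ρ) = 0.3337/(1 − 0.3337) = 0.3337/0.6663 = 0.5008

Final: 0.5008


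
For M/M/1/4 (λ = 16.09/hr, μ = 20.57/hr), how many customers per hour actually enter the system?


ρ = 0.7822; P_K = (1−ρ)ρ^4/(1−ρ^5) = 0.115293
λ_eff = λ(1 − P_K) = 16.09·(1 − 0.115293) = 16.09·0.884707 = 14.2349 /hr

Final: 14.2349 /hr


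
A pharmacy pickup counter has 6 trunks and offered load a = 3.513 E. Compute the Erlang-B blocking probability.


B(c,a) = (a^c/c!) / Σ_{k=0}^{c} a^k/k!
a^6/6! = 2.610576
Σ terms (k=0..6): 1.00000 + 3.51300 + 6.17058 + 7.22575 + 6.34602 + 4.45871 + 2.61058 = 31.324647
B = 2.610576/31.324647 = 0.083339

Final: 0.083339


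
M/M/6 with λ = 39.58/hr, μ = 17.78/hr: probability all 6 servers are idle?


a = λ/μ = 39.58/17.78 = 2.2261; ρ = a/c = 0.3710
Σ_{k=0}^{5} a^k/k! (terms k=0..5) = 1.00000 + 2.22610 + 2.47775 + 1.83857 + 1.02321 + 0.45555 = 9.02119
Tail: a^6/(6!(1−ρ)) = 121.69261/(720·0.6290) = 0.26872
P₀ = 1/(9.02119 + 0.26872) = 1/9.28990 = 0.107644

Final: 0.107644


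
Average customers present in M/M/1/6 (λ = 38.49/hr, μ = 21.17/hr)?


ρ = 38.49/21.17 = 1.8181
L = ρ[1 − (K+1)ρ^K + Kρ^(K+1)] / [(1−ρ)(1−ρ^(K+1))]
Numerator: 1.8181·(1 − 7·36.121212 + 6·65.673380) = 258.524432
Denominator: (-0.8181)·(-64.673380) = 52.911807
L = 258.524432/52.911807 = 4.8859

Final: 4.8859


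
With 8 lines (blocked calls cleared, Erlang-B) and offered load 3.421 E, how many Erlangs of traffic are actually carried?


B(8,3.421) = 0.015337 (Erlang-B)
Carried load = a(1 − B) = 3.421·(1 − 0.015337) = 3.421·0.984663 = 3.3685 E

Final: 3.3685 Erlangs


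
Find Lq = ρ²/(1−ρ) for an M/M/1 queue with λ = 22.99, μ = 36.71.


ρ = 22.99/36.71 = 0.6263
Lq = ρ²/(1−ρ) = 0.3922/0.3737 = 1.0494

Final: 1.0494


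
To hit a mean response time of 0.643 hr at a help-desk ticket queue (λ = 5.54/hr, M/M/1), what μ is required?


W = 1/(μ−λ) ⇒ μ − λ = 1/W = 1/0.643 = 1.5552
μ = λ + 1/W = 5.54 + 1.5552 = 7.0952 per hr

Final: 7.0952 /hr


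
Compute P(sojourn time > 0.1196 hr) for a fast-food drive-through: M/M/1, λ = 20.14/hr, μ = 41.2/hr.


W ~ Exponential(μ−λ) for M/M/1.
μ − λ = 41.2 − 20.14 = 21.0600
P(W > t) = e^{−(μ−λ)t} = e^{−2.5188} = 0.080558

Final: 0.080558


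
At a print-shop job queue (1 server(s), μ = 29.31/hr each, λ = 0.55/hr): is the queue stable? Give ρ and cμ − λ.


Total capacity cμ = 1·29.31 = 29.31/hr
ρ = λ/(cμ) = 0.55/29.31 = 0.01876
Stable ⇔ ρ < 1: YES
Spare capacity = cμ − λ = 29.31 − 0.55 = 28.76/hr

Final: ρ = 0.01876; stable; margin = 28.76/hr


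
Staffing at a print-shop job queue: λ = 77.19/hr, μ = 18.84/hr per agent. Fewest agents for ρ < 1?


Stability requires cμ > λ ⇔ c > λ/μ.
λ/μ = 77.19/18.84 = 4.0971
Minimum integer c = ⌊4.0971⌋ + 1 = 5
Check: 5·18.84 = 94.20 > 77.19, while 4·18.84 = 75.36 ≤ 77.19

Final: 5 servers


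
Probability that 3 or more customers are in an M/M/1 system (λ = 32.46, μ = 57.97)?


ρ = 32.46/57.97 = 0.5599
P(N ≥ n) = ρ^n = 0.5599^3 = 0.175564

Final: 0.175564


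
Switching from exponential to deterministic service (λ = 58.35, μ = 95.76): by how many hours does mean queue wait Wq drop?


ρ = 58.35/95.76 = 0.6093
Wq(M/M/1) = ρ/(μ−λ) = 0.6093/37.41 = 0.01629 hr
Wq(M/D/1) = ρ/(2(μ−λ)) = 0.008144 hr
Savings = 0.01629 − 0.008144 = 0.008144 hr

Final: 0.008144 hr


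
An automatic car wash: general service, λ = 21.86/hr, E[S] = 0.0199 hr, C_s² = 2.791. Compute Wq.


ρ = λ·E[S] = 21.86·0.0199 = 0.4350
E[S²] = E[S]²(1+C_s²) = 0.0199²·(1+2.791) = 0.001501
Wq = λ·E[S²]/(2(1−ρ)) = 21.86·0.001501/(2·0.5650) = 0.02904 hr

Final: 0.02904 hr


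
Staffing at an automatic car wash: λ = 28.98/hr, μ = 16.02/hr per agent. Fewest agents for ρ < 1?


Stability requires cμ > λ ⇔ c > λ/μ.
λ/μ = 28.98/16.02 = 1.8090
Minimum integer c = ⌊1.8090⌋ + 1 = 2
Check: 2·16.02 = 32.04 > 28.98, while 1·16.02 = 16.02 ≤ 28.98

Final: 2 servers


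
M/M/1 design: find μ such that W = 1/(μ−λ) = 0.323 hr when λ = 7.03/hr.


W = 1/(μ−λ) ⇒ μ − λ = 1/W = 1/0.323 = 3.0960
μ = λ + 1/W = 7.03 + 3.0960 = 10.1260 per hr

Final: 10.1260 /hr


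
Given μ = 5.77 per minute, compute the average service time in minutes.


Mean service time = 1/μ = 1/5.77 minute = 0.17331 minute
In minutes: 0.17331 × 1 = 0.1733 min

Final: 0.1733 min


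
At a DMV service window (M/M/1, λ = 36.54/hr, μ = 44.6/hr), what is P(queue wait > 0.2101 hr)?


ρ = 36.54/44.6 = 0.8193
P(Wq > t) = ρ·e^{−(μ−λ)t} = 0.8193·e^{−1.6934}
= 0.8193·0.183892 = 0.150660

Final: 0.150660


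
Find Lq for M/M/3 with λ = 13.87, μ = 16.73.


a = λ/μ = 0.8290; ρ = a/3 = 0.2763
P₀ = 0.434037
Lq = P₀·a^c·ρ / (c!·(1−ρ)²) = 0.434037·0.56983·0.2763/(6·0.52367)
= 0.02175

Final: 0.02175


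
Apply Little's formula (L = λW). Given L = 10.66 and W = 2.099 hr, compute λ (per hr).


λ = L/W = 10.66/2.099 = 5.0786 /hr

Final: 5.0786 /hr


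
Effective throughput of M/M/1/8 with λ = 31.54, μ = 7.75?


ρ = 4.0697; P_K = (1−ρ)ρ^8/(1−ρ^9) = 0.754283
λ_eff = λ(1 − P_K) = 31.54·(1 − 0.754283) = 31.54·0.245717 = 7.7499 /hr

Final: 7.7499 /hr


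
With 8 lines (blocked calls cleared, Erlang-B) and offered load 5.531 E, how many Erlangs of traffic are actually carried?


B(8,5.531) = 0.096517 (Erlang-B)
Carried load = a(1 − B) = 5.531·(1 − 0.096517) = 5.531·0.903483 = 4.9972 E

Final: 4.9972 Erlangs


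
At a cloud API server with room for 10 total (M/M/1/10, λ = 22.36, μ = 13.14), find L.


ρ = 22.36/13.14 = 1.7017
L = ρ[1 − (K+1)ρ^K + Kρ^(K+1)] / [(1−ρ)(1−ρ^(K+1))]
Numerator: 1.7017·(1 − 11·203.593702 + 10·346.450166) = 2086.203206
Denominator: (-0.7017)·(-345.450166) = 242.393496
L = 2086.203206/242.393496 = 8.6067

Final: 8.6067


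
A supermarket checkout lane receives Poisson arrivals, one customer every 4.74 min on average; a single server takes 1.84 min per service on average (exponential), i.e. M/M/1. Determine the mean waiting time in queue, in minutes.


λ = 60/4.74 = 12.6582 /hr
μ = 60/1.84 = 32.6087 /hr
ρ = λ/μ = 12.6582/32.6087 = 0.3882
Wq = ρ/(μ−λ) = 0.3882/(32.6087−12.6582) = 0.01946 hr
In minutes: 0.01946·60 = 1.167 min

Final: 1.167 min


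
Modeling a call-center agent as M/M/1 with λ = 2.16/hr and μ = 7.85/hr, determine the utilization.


ρ = λ/μ = 2.16/7.85 = 0.2752

Final: 0.2752


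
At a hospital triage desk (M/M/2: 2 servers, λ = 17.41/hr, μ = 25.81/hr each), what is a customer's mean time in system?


a = 0.6745; ρ = 0.3373; P₀ = 0.495582
Lq = P₀·a^c·ρ/(c!(1−ρ)²) = 0.08658
Wq = Lq/λ = 0.08658/17.41 = 0.004973 hr
W = Wq + 1/μ = 0.004973 + 0.03874 = 0.04372 hr

Final: 0.04372 hr


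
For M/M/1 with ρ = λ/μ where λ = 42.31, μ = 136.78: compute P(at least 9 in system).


ρ = 42.31/136.78 = 0.3093
P(N ≥ n) = ρ^n = 0.3093^9 = 0.00002593

Final: 0.00002593


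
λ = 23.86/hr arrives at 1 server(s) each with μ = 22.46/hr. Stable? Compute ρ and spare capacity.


Total capacity cμ = 1·22.46 = 22.46/hr
ρ = λ/(cμ) = 23.86/22.46 = 1.0623
Stable ⇔ ρ < 1: NO
Spare capacity = cμ − λ = 22.46 − 23.86 = -1.40/hr

Final: ρ = 1.0623; unstable; margin = -1.40/hr


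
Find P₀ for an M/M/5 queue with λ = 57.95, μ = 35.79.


a = λ/μ = 57.95/35.79 = 1.6192; ρ = a/c = 0.3238
Σ_{k=0}^{4} a^k/k! (terms k=0..4) = 1.00000 + 1.61917 + 1.31085 + 0.70750 + 0.28639 = 4.92390
Tail: a^5/(5!(1−ρ)) = 11.12907/(120·0.6762) = 0.13716
P₀ = 1/(4.92390 + 0.13716) = 1/5.06106 = 0.197587

Final: 0.197587


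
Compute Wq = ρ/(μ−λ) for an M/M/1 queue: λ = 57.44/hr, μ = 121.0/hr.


ρ = 57.44/121.0 = 0.4747
Wq = ρ/(μ−λ) = 0.4747/(121.0 − 57.44) = 0.4747/63.56 = 0.007469 hr

Final: 0.007469 hr


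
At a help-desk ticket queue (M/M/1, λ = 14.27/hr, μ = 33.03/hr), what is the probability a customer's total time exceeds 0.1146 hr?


W ~ Exponential(μ−λ) for M/M/1.
μ − λ = 33.03 − 14.27 = 18.7600
P(W > t) = e^{−(μ−λ)t} = e^{−2.1499} = 0.116496

Final: 0.116496


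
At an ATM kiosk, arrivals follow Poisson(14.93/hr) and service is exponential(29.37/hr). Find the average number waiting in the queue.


ρ = 14.93/29.37 = 0.5083
Lq = ρ²/(1−ρ) = 0.2584/0.4917 = 0.5256

Final: 0.5256


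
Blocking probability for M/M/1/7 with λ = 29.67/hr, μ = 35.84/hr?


ρ = λ/μ = 29.67/35.84 = 0.8278
P_K = (1−ρ)ρ^K/(1−ρ^(K+1)) = (0.1722·0.266469)/(1 − 0.220595)
= 0.045874/0.779405 = 0.058857

Final: 0.058857


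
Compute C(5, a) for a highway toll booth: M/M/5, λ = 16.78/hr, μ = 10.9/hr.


a = λ/μ = 1.5394; ρ = a/5 = 0.3079
P₀ = 0.214106 (from M/M/c formula)
C(c,a) = [a^c/(c!(1−ρ))]·P₀ = [8.64624/(120·0.6921)]·0.214106
= 0.10410·0.214106 = 0.022289

Final: 0.022289


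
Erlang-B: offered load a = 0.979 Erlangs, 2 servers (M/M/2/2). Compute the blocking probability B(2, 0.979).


B(c,a) = (a^c/c!) / Σ_{k=0}^{c} a^k/k!
a^2/2! = 0.479220
Σ terms (k=0..2): 1.00000 + 0.97900 + 0.47922 = 2.458220
B = 0.479220/2.458220 = 0.194946

Final: 0.194946


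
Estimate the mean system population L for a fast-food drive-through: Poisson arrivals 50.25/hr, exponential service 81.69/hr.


ρ = λ/μ = 50.25/81.69 = 0.6151
L = ρ/(1−ρ) = 0.6151/(1 − 0.6151) = 0.6151/0.3849 = 1.5983

Final: 1.5983


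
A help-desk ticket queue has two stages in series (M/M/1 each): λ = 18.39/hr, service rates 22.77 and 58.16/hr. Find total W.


Each node sees arrival rate λ = 18.39/hr (tandem ⇒ throughput preserved).
W₁ = 1/(μ₁−λ) = 1/(22.77−18.39) = 0.22831 hr
W₂ = 1/(μ₂−λ) = 1/(58.16−18.39) = 0.02514 hr
W_total = W₁ + W₂ = 0.22831 + 0.02514 = 0.25346 hr

Final: 0.25346 hr


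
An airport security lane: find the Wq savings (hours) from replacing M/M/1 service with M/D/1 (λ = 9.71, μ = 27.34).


ρ = 9.71/27.34 = 0.3552
Wq(M/M/1) = ρ/(μ−λ) = 0.3552/17.63 = 0.02015 hr
Wq(M/D/1) = ρ/(2(μ−λ)) = 0.01007 hr
Savings = 0.02015 − 0.01007 = 0.01007 hr

Final: 0.01007 hr


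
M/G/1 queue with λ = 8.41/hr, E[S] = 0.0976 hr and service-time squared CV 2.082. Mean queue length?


ρ = λ·E[S] = 8.41·0.0976 = 0.8208
Lq = ρ²(1+C_s²)/(2(1−ρ)) = 0.6737·(1+2.082)/(2·0.1792)
= 0.6737·3.0820/0.3584 = 5.79422

Final: 5.79422


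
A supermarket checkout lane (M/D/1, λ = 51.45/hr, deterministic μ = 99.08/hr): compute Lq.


ρ = 51.45/99.08 = 0.5193
M/D/1: Lq = ρ²/(2(1−ρ)) = 0.2696/(2·0.4807) = 0.28046

Final: 0.28046


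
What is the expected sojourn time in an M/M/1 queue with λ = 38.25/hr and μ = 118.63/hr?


W = 1/(μ−λ) = 1/(118.63 − 38.25) = 1/80.38 = 0.01244 hr

Final: 0.01244 hr


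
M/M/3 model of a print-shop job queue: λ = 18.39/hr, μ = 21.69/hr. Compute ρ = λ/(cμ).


ρ = λ/(cμ) = 18.39/(3·21.69) = 18.39/65.07 = 0.2826

Final: 0.2826


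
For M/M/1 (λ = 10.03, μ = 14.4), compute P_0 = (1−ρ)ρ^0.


ρ = 10.03/14.4 = 0.6965
P_n = (1−ρ)·ρ^n = (1 − 0.6965)·0.6965^0 = 0.3035·1.000000 = 0.303472

Final: 0.303472


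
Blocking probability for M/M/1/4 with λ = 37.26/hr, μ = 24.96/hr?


ρ = λ/μ = 37.26/24.96 = 1.4928
P_K = (1−ρ)ρ^K/(1−ρ^(K+1)) = (-0.4928·4.965844)/(1 − 7.412955)
= -2.447111/-6.412955 = 0.381589

Final: 0.381589


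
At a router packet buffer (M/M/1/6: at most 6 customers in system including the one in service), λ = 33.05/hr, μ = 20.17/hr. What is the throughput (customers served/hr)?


ρ = 1.6386; P_K = (1−ρ)ρ^6/(1−ρ^7) = 0.402401
λ_eff = λ(1 − P_K) = 33.05·(1 − 0.402401) = 33.05·0.597599 = 19.7507 /hr

Final: 19.7507 /hr


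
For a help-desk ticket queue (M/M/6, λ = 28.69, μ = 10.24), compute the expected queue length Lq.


a = λ/μ = 2.8018; ρ = a/6 = 0.4670
P₀ = 0.060028
Lq = P₀·a^c·ρ / (c!·(1−ρ)²) = 0.060028·483.70831·0.4670/(720·0.28413)
= 0.06628

Final: 0.06628


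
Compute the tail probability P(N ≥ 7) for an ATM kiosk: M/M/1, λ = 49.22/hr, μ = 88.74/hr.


ρ = 49.22/88.74 = 0.5547
P(N ≥ n) = ρ^n = 0.5547^7 = 0.016149

Final: 0.016149


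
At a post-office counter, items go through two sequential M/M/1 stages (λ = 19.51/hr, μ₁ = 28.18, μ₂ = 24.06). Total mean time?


Each node sees arrival rate λ = 19.51/hr (tandem ⇒ throughput preserved).
W₁ = 1/(μ₁−λ) = 1/(28.18−19.51) = 0.11534 hr
W₂ = 1/(μ₂−λ) = 1/(24.06−19.51) = 0.21978 hr
W_total = W₁ + W₂ = 0.11534 + 0.21978 = 0.33512 hr

Final: 0.33512 hr


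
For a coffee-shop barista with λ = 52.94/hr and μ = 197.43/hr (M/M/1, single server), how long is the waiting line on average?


ρ = 52.94/197.43 = 0.2681
Lq = ρ²/(1−ρ) = 0.07190/0.7319 = 0.09825

Final: 0.09825


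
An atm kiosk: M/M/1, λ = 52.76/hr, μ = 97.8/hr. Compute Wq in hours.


ρ = 52.76/97.8 = 0.5395
Wq = ρ/(μ−λ) = 0.5395/(97.8 − 52.76) = 0.5395/45.04 = 0.01198 hr

Final: 0.01198 hr


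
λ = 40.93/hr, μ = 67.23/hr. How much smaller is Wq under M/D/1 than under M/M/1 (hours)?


ρ = 40.93/67.23 = 0.6088
Wq(M/M/1) = ρ/(μ−λ) = 0.6088/26.30 = 0.02315 hr
Wq(M/D/1) = ρ/(2(μ−λ)) = 0.01157 hr
Savings = 0.02315 − 0.01157 = 0.01157 hr

Final: 0.01157 hr


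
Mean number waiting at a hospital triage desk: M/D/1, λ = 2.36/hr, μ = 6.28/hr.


ρ = 2.36/6.28 = 0.3758
M/D/1: Lq = ρ²/(2(1−ρ)) = 0.1412/(2·0.6242) = 0.11312

Final: 0.11312


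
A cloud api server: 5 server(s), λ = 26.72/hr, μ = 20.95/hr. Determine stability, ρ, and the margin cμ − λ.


Total capacity cμ = 5·20.95 = 104.75/hr
ρ = λ/(cμ) = 26.72/104.75 = 0.2551
Stable ⇔ ρ < 1: YES
Spare capacity = cμ − λ = 104.75 − 26.72 = 78.03/hr

Final: ρ = 0.2551; stable; margin = 78.03/hr


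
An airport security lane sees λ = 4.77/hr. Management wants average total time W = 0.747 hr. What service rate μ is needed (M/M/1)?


W = 1/(μ−λ) ⇒ μ − λ = 1/W = 1/0.747 = 1.3387
μ = λ + 1/W = 4.77 + 1.3387 = 6.1087 per hr

Final: 6.1087 /hr


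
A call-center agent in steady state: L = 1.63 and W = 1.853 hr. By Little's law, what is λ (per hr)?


λ = L/W = 1.63/1.853 = 0.8797 /hr

Final: 0.8797 /hr


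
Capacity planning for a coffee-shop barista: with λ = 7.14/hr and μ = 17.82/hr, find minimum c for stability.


Stability requires cμ > λ ⇔ c > λ/μ.
λ/μ = 7.14/17.82 = 0.4007
Minimum integer c = ⌊0.4007⌋ + 1 = 1
Check: 1·17.82 = 17.82 > 7.14, while 0·17.82 = 0.00 ≤ 7.14

Final: 1 servers


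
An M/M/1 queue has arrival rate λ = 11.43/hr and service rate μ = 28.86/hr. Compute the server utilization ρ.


ρ = λ/μ = 11.43/28.86 = 0.3960

Final: 0.3960


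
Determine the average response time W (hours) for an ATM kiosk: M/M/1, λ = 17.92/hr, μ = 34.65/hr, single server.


W = 1/(μ−λ) = 1/(34.65 − 17.92) = 1/16.73 = 0.05977 hr

Final: 0.05977 hr


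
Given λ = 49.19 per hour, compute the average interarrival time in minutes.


Mean interarrival time = 1/λ = 1/49.19 hour = 0.02033 hour
In minutes: 0.02033 × 60 = 1.2198 min

Final: 1.2198 min


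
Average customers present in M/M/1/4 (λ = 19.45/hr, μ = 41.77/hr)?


ρ = 19.45/41.77 = 0.4656
L = ρ[1 − (K+1)ρ^K + Kρ^(K+1)] / [(1−ρ)(1−ρ^(K+1))]
Numerator: 0.4656·(1 − 5·0.047013 + 4·0.021892) = 0.396962
Denominator: (0.5344)·(0.978108) = 0.522657
L = 0.396962/0.522657 = 0.7595

Final: 0.7595


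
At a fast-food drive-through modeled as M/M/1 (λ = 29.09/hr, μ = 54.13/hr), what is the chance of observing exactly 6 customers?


ρ = 29.09/54.13 = 0.5374
P_n = (1−ρ)·ρ^n = (1 − 0.5374)·0.5374^6 = 0.4626·0.024090 = 0.011144

Final: 0.011144


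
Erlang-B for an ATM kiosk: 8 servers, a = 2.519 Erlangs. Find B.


B(c,a) = (a^c/c!) / Σ_{k=0}^{c} a^k/k!
a^8/8! = 0.040207
Σ terms (k=0..8): 1.00000 + 2.51900 + 3.17268 + 2.66399 + 1.67765 + 0.84520 + 0.35484 + 0.12769 + 0.04021 = 12.401268
B = 0.040207/12.401268 = 0.003242

Final: 0.003242


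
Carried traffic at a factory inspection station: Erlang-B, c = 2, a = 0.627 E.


B(2,0.627) = 0.107791 (Erlang-B)
Carried load = a(1 − B) = 0.627·(1 − 0.107791) = 0.627·0.892209 = 0.5594 E

Final: 0.5594 Erlangs


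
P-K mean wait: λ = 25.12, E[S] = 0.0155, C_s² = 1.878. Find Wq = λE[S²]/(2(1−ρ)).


ρ = λ·E[S] = 25.12·0.0155 = 0.3894
E[S²] = E[S]²(1+C_s²) = 0.0155²·(1+1.878) = 0.0006914
Wq = λ·E[S²]/(2(1−ρ)) = 25.12·0.0006914/(2·0.6106) = 0.01422 hr

Final: 0.01422 hr


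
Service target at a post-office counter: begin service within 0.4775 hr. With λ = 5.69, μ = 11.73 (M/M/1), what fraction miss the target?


ρ = 5.69/11.73 = 0.4851
P(Wq > t) = ρ·e^{−(μ−λ)t} = 0.4851·e^{−2.8841}
= 0.4851·0.055905 = 0.027118

Final: 0.027118


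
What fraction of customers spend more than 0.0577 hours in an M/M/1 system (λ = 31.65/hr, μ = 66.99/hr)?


W ~ Exponential(μ−λ) for M/M/1.
μ − λ = 66.99 − 31.65 = 35.3400
P(W > t) = e^{−(μ−λ)t} = e^{−2.0391} = 0.130143

Final: 0.130143


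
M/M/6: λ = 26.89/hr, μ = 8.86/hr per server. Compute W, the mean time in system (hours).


a = 3.0350; ρ = 0.5058; P₀ = 0.047220
Lq = P₀·a^c·ρ/(c!(1−ρ)²) = 0.10617
Wq = Lq/λ = 0.10617/26.89 = 0.003948 hr
W = Wq + 1/μ = 0.003948 + 0.11287 = 0.11682 hr

Final: 0.11682 hr


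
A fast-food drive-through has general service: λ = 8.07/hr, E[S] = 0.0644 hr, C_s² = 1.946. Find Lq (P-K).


ρ = λ·E[S] = 8.07·0.0644 = 0.5197
Lq = ρ²(1+C_s²)/(2(1−ρ)) = 0.2701·(1+1.946)/(2·0.4803)
= 0.2701·2.9460/0.9606 = 0.82835

Final: 0.82835


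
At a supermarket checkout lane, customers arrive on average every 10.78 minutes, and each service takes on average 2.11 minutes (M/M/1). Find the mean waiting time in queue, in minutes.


λ = 60/10.78 = 5.5659 /hr
μ = 60/2.11 = 28.4360 /hr
ρ = λ/μ = 5.5659/28.4360 = 0.1957
Wq = ρ/(μ−λ) = 0.1957/(28.4360−5.5659) = 0.008558 hr
In minutes: 0.008558·60 = 0.5135 min

Final: 0.5135 min


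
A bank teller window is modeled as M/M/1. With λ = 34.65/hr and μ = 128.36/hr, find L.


ρ = λ/μ = 34.65/128.36 = 0.2699
L = ρ/(1−ρ) = 0.2699/(1 − 0.2699) = 0.2699/0.7301 = 0.3698

Final: 0.3698


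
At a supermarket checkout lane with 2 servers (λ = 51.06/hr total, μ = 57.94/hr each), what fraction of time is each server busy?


ρ = λ/(cμ) = 51.06/(2·57.94) = 51.06/115.88 = 0.4406

Final: 0.4406


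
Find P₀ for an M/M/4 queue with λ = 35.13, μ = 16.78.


a = λ/μ = 35.13/16.78 = 2.0936; ρ = a/c = 0.5234
Σ_{k=0}^{3} a^k/k! (terms k=0..3) = 1.00000 + 2.09356 + 2.19150 + 1.52935 = 6.81442
Tail: a^4/(4!(1−ρ)) = 19.21077/(24·0.4766) = 1.67947
P₀ = 1/(6.81442 + 1.67947) = 1/8.49389 = 0.117732

Final: 0.117732


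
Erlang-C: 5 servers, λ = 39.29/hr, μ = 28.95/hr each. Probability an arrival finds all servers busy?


a = λ/μ = 1.3572; ρ = a/5 = 0.2714
P₀ = 0.257151 (from M/M/c formula)
C(c,a) = [a^c/(c!(1−ρ))]·P₀ = [4.60434/(120·0.7286)]·0.257151
= 0.05266·0.257151 = 0.013543

Final: 0.013543


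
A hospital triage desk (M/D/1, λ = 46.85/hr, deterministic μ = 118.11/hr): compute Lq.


ρ = 46.85/118.11 = 0.3967
M/D/1: Lq = ρ²/(2(1−ρ)) = 0.1573/(2·0.6033) = 0.13039

Final: 0.13039


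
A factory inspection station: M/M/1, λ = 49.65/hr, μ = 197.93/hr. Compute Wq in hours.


ρ = 49.65/197.93 = 0.2508
Wq = ρ/(μ−λ) = 0.2508/(197.93 − 49.65) = 0.2508/148.28 = 0.001692 hr

Final: 0.001692 hr


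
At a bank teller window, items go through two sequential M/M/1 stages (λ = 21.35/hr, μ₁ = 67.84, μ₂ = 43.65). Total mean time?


Each node sees arrival rate λ = 21.35/hr (tandem ⇒ throughput preserved).
W₁ = 1/(μ₁−λ) = 1/(67.84−21.35) = 0.02151 hr
W₂ = 1/(μ₂−λ) = 1/(43.65−21.35) = 0.04484 hr
W_total = W₁ + W₂ = 0.02151 + 0.04484 = 0.06635 hr

Final: 0.06635 hr


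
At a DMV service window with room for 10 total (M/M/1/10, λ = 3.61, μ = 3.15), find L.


ρ = 3.61/3.15 = 1.1460
L = ρ[1 − (K+1)ρ^K + Kρ^(K+1)] / [(1−ρ)(1−ρ^(K+1))]
Numerator: 1.1460·(1 − 11·3.908107 + 10·4.478815) = 3.207709
Denominator: (-0.1460)·(-3.478815) = 0.508017
L = 3.207709/0.508017 = 6.3142

Final: 6.3142


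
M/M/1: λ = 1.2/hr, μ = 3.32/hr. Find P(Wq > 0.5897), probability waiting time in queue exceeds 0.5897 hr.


ρ = 1.2/3.32 = 0.3614
P(Wq > t) = ρ·e^{−(μ−λ)t} = 0.3614·e^{−1.2502}
= 0.3614·0.286458 = 0.103539

Final: 0.103539


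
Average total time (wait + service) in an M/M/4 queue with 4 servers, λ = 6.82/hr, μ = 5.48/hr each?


a = 1.2445; ρ = 0.3111; P₀ = 0.286919
Lq = P₀·a^c·ρ/(c!(1−ρ)²) = 0.01880
Wq = Lq/λ = 0.01880/6.82 = 0.002757 hr
W = Wq + 1/μ = 0.002757 + 0.18248 = 0.18524 hr

Final: 0.18524 hr


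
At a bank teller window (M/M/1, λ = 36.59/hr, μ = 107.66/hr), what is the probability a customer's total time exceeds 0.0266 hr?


W ~ Exponential(μ−λ) for M/M/1.
μ − λ = 107.66 − 36.59 = 71.0700
P(W > t) = e^{−(μ−λ)t} = e^{−1.8905} = 0.151002

Final: 0.151002


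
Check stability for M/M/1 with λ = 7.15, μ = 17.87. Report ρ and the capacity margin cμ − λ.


Total capacity cμ = 1·17.87 = 17.87/hr
ρ = λ/(cμ) = 7.15/17.87 = 0.4001
Stable ⇔ ρ < 1: YES
Spare capacity = cμ − λ = 17.87 − 7.15 = 10.72/hr

Final: ρ = 0.4001; stable; margin = 10.72/hr


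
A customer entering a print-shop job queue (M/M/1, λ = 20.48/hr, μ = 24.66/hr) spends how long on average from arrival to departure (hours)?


W = 1/(μ−λ) = 1/(24.66 − 20.48) = 1/4.18 = 0.2392 hr

Final: 0.2392 hr


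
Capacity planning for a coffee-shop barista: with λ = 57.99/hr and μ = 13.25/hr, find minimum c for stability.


Stability requires cμ > λ ⇔ c > λ/μ.
λ/μ = 57.99/13.25 = 4.3766
Minimum integer c = ⌊4.3766⌋ + 1 = 5
Check: 5·13.25 = 66.25 > 57.99, while 4·13.25 = 53.00 ≤ 57.99

Final: 5 servers


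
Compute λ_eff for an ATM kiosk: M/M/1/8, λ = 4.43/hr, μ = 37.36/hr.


ρ = 0.1186; P_K = (1−ρ)ρ^8/(1−ρ^9) = 0.00000003445
λ_eff = λ(1 − P_K) = 4.43·(1 − 0.00000003445) = 4.43·1.000000 = 4.4300 /hr

Final: 4.4300 /hr


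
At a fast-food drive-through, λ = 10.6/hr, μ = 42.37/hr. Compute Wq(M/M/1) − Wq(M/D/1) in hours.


ρ = 10.6/42.37 = 0.2502
Wq(M/M/1) = ρ/(μ−λ) = 0.2502/31.77 = 0.007875 hr
Wq(M/D/1) = ρ/(2(μ−λ)) = 0.003937 hr
Savings = 0.007875 − 0.003937 = 0.003937 hr

Final: 0.003937 hr


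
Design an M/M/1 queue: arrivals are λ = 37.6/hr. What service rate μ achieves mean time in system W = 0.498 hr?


W = 1/(μ−λ) ⇒ μ − λ = 1/W = 1/0.498 = 2.0080
μ = λ + 1/W = 37.6 + 2.0080 = 39.6080 per hr

Final: 39.6080 /hr


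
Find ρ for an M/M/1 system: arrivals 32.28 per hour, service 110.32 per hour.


ρ = λ/μ = 32.28/110.32 = 0.2926

Final: 0.2926


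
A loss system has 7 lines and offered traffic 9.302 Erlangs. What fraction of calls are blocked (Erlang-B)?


B(c,a) = (a^c/c!) / Σ_{k=0}^{c} a^k/k!
a^7/7! = 1195.649289
Σ terms (k=0..7): 1.00000 + 9.30200 + 43.26360 + 134.14601 + 311.95654 + 580.36395 + 899.75758 + 1195.64929 = 3175.438976
B = 1195.649289/3175.438976 = 0.376530

Final: 0.376530


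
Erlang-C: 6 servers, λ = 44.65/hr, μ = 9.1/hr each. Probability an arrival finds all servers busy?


a = λ/μ = 4.9066; ρ = a/6 = 0.8178
P₀ = 0.005213 (from M/M/c formula)
C(c,a) = [a^c/(c!(1−ρ))]·P₀ = [13953.41225/(720·0.1822)]·0.005213
= 106.34510·0.005213 = 0.554388

Final: 0.554388


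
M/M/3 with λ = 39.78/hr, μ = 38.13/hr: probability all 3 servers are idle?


a = λ/μ = 39.78/38.13 = 1.0433; ρ = a/c = 0.3478
Σ_{k=0}^{2} a^k/k! (terms k=0..2) = 1.00000 + 1.04327 + 0.54421 = 2.58748
Tail: a^3/(3!(1−ρ)) = 1.13552/(6·0.6522) = 0.29016
P₀ = 1/(2.58748 + 0.29016) = 1/2.87764 = 0.347507

Final: 0.347507


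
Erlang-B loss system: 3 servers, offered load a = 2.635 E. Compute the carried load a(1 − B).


B(3,2.635) = 0.300244 (Erlang-B)
Carried load = a(1 − B) = 2.635·(1 − 0.300244) = 2.635·0.699756 = 1.8439 E

Final: 1.8439 Erlangs


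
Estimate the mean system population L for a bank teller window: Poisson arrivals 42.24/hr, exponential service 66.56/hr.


ρ = λ/μ = 42.24/66.56 = 0.6346
L = ρ/(1−ρ) = 0.6346/(1 − 0.6346) = 0.6346/0.3654 = 1.7368

Final: 1.7368


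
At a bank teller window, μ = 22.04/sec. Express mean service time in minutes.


Mean service time = 1/μ = 1/22.04 second = 0.04537 second
In minutes: 0.04537 × 0.0166667 = 0.0007562 min

Final: 0.0007562 min


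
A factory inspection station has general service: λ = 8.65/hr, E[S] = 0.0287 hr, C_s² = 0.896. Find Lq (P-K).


ρ = λ·E[S] = 8.65·0.0287 = 0.2483
Lq = ρ²(1+C_s²)/(2(1−ρ)) = 0.06163·(1+0.896)/(2·0.7517)
= 0.06163·1.8960/1.5035 = 0.07772

Final: 0.07772


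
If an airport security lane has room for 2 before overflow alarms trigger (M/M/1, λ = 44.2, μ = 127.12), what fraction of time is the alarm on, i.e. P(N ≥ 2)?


ρ = 44.2/127.12 = 0.3477
P(N ≥ n) = ρ^n = 0.3477^2 = 0.120897

Final: 0.120897


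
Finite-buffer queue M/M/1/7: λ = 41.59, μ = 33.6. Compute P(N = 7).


ρ = λ/μ = 41.59/33.6 = 1.2378
P_K = (1−ρ)ρ^K/(1−ρ^(K+1)) = (-0.2378·4.451922)/(1 − 5.510578)
= -1.058656/-4.510578 = 0.234705

Final: 0.234705


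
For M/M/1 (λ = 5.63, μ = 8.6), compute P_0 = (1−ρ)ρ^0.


ρ = 5.63/8.6 = 0.6547
P_n = (1−ρ)·ρ^n = (1 − 0.6547)·0.6547^0 = 0.3453·1.000000 = 0.345349

Final: 0.345349


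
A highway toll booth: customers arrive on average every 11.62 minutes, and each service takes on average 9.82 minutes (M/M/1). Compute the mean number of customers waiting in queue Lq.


λ = 60/11.62 = 5.1635 /hr
μ = 60/9.82 = 6.1100 /hr
ρ = λ/μ = 5.1635/6.1100 = 0.8451
Lq = ρ²/(1−ρ) = 0.7142/0.1549 = 4.6105

Final: 4.6105


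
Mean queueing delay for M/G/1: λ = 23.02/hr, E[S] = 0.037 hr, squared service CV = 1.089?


ρ = λ·E[S] = 23.02·0.037 = 0.8517
E[S²] = E[S]²(1+C_s²) = 0.037²·(1+1.089) = 0.002860
Wq = λ·E[S²]/(2(1−ρ)) = 23.02·0.002860/(2·0.1483) = 0.22202 hr

Final: 0.22202 hr


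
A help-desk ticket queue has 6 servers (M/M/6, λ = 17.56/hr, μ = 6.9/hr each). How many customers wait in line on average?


a = λ/μ = 2.5449; ρ = a/6 = 0.4242
P₀ = 0.077985
Lq = P₀·a^c·ρ / (c!·(1−ρ)²) = 0.077985·271.67678·0.4242/(720·0.33160)
= 0.03764

Final: 0.03764


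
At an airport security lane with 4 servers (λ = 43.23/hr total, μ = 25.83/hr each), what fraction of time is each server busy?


ρ = λ/(cμ) = 43.23/(4·25.83) = 43.23/103.32 = 0.4184

Final: 0.4184


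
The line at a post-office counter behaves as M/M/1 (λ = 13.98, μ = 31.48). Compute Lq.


ρ = 13.98/31.48 = 0.4441
Lq = ρ²/(1−ρ) = 0.1972/0.5559 = 0.3548

Final: 0.3548


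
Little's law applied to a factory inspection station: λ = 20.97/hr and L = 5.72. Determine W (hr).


W = L/λ = 5.72/20.97 = 0.2728 hr

Final: 0.2728 hr


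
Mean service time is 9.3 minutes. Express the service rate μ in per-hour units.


μ = 1/(service time) in consistent units.
1 hour = 60 min, so μ = 60/9.3 = 6.4516 per hour

Final: 6.4516 /hr


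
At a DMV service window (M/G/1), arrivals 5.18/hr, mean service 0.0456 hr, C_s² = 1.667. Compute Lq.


ρ = λ·E[S] = 5.18·0.0456 = 0.2362
Lq = ρ²(1+C_s²)/(2(1−ρ)) = 0.05579·(1+1.667)/(2·0.7638)
= 0.05579·2.6670/1.5276 = 0.09741

Final: 0.09741


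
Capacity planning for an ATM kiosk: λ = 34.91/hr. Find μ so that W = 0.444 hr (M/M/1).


W = 1/(μ−λ) ⇒ μ − λ = 1/W = 1/0.444 = 2.2523
μ = λ + 1/W = 34.91 + 2.2523 = 37.1623 per hr

Final: 37.1623 /hr


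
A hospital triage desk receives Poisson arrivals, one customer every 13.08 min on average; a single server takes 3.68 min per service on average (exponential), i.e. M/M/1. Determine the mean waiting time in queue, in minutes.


λ = 60/13.08 = 4.5872 /hr
μ = 60/3.68 = 16.3043 /hr
ρ = λ/μ = 4.5872/16.3043 = 0.2813
Wq = ρ/(μ−λ) = 0.2813/(16.3043−4.5872) = 0.02401 hr
In minutes: 0.02401·60 = 1.441 min

Final: 1.441 min


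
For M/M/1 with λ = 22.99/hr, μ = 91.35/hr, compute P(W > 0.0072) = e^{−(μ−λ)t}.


W ~ Exponential(μ−λ) for M/M/1.
μ − λ = 91.35 − 22.99 = 68.3600
P(W > t) = e^{−(μ−λ)t} = e^{−0.4922} = 0.611285

Final: 0.611285
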